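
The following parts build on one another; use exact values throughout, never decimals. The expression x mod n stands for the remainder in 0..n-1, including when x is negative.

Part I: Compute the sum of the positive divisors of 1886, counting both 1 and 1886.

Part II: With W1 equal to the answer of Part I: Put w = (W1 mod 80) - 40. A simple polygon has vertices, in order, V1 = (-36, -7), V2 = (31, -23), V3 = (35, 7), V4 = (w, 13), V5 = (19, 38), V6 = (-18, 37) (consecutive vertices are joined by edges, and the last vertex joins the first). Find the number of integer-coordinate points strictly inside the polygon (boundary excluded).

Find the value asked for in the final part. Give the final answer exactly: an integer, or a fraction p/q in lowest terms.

2927

Part I: 1886 = 2 * 23 * 41; sigma = (1 + 2) * (1 + 23) * (1 + 41) = 3 * 24 * 42 = 3024; answer 3024
Part II: W1 = 3024; w = 24; cross terms: (-36*-23 - 31*-7)=1045, (31*7 - 35*-23)=1022, (35*13 - 24*7)=287, (24*38 - 19*13)=665, (19*37 - -18*38)=1387, (-18*-7 - -36*37)=1458; twice the area = |5864| = 5864; area = 2932; boundary points = 1 + 2 + 1 + 5 + 1 + 2 = 12; strictly interior points = area - boundary/2 + 1 = 2927; answer 2927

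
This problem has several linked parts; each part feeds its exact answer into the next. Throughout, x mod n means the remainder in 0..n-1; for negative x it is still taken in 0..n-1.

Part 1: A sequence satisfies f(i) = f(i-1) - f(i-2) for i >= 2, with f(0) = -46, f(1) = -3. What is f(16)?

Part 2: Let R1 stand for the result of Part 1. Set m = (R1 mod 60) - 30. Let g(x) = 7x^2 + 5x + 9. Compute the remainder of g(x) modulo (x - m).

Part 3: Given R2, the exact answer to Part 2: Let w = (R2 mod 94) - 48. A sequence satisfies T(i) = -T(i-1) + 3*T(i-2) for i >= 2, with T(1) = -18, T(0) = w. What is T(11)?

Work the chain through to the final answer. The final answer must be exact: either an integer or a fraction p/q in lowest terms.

Part 1: f(2) = 1*(-3) - 1*(-46) = 43; iterating: f(2)=43, f(3)=46, f(4)=3, f(5)=-43, f(6)=-46, f(7)=-3, f(8)=43, f(9)=46, f(10)=3, f(11)=-43, f(12)=-46, f(13)=-3, f(14)=43, f(15)=46, f(16)=3; answer 3
Part 2: R1 = 3; m = -27; remainder = value at the root: 7*(-27)^2 + 5*(-27)^1 + 9 = (5103) + (-135) + (9) = 4977; answer 4977
Part 3: R2 = 4977; w = 41; T(2) = -1*(-18) + 3*(41) = 141; iterating: T(2)=141, T(3)=-195, T(4)=618, T(5)=-1203, T(6)=3057, T(7)=-6666, T(8)=15837, T(9)=-35835, T(10)=83346, T(11)=-190851; answer -190851

-190851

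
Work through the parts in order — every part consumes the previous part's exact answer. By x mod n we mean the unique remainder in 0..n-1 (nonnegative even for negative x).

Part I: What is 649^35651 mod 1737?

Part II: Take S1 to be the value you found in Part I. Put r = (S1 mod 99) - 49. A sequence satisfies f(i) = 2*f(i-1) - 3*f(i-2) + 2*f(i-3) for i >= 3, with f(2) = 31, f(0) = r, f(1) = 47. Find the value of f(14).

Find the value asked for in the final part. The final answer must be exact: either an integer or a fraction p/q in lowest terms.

-4445

Part I: squarings mod 1737: 649^1=649, 649^2=847, 649^4=28, 649^8=784, 649^16=1495, 649^32=1243, 649^64=856, 649^128=1459, 649^256=856, 649^512=1459, 649^1024=856, 649^2048=1459, 649^4096=856, 649^8192=1459, 649^16384=856, 649^32768=1459; 649^35651 = 649^1 * 649^2 * 649^64 * 649^256 * 649^512 * 649^2048 * 649^32768 = 352 (mod 1737); answer 352
Part II: S1 = 352; r = 6; f(3) = 2*(31) - 3*(47) + 2*(6) = -67; iterating: f(3)=-67, f(4)=-133, f(5)=-3, f(6)=259, f(7)=261, f(8)=-261, f(9)=-787, f(10)=-269, f(11)=1301, f(12)=1835, f(13)=-771, f(14)=-4445; answer -4445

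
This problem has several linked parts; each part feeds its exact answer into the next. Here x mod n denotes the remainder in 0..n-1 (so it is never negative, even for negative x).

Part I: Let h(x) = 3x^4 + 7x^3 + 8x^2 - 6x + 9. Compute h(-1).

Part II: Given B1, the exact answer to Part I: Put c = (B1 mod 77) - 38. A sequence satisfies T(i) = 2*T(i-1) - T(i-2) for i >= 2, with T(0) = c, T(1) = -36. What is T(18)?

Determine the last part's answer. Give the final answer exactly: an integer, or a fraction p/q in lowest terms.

-325

Part I: 3*(-1)^4 + 7*(-1)^3 + 8*(-1)^2 - 6*(-1)^1 + 9 = (3) + (-7) + (8) + (6) + (9) = 19; answer 19
Part II: B1 = 19; c = -19; T(2) = 2*(-36) - 1*(-19) = -53; iterating: T(2)=-53, T(3)=-70, T(4)=-87, T(5)=-104, T(6)=-121, T(7)=-138, T(8)=-155, T(9)=-172, T(10)=-189, T(11)=-206, T(12)=-223, T(13)=-240, T(14)=-257, T(15)=-274, T(16)=-291, T(17)=-308, T(18)=-325; answer -325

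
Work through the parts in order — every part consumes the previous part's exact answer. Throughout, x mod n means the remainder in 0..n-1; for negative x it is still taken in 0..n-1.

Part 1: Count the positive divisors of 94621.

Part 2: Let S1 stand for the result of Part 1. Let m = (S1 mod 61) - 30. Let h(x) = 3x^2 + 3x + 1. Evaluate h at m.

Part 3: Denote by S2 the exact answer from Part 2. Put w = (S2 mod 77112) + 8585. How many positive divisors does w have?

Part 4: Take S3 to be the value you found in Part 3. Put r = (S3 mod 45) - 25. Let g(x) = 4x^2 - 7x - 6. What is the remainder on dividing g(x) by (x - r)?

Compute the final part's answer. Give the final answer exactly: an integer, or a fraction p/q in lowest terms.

129

Part 1: 94621 is prime, so its only divisors are 1 and 94621; count = 2; answer 2
Part 2: S1 = 2; m = -28; 3*(-28)^2 + 3*(-28)^1 + 1 = (2352) + (-84) + (1) = 2269; answer 2269
Part 3: S2 = 2269; w = 10854; 10854 = 2 * 3^4 * 67; number of divisors = (1+1) * (4+1) * (1+1) = 20; answer 20
Part 4: S3 = 20; r = -5; remainder = value at the root: 4*(-5)^2 - 7*(-5)^1 - 6 = (100) + (35) + (-6) = 129; answer 129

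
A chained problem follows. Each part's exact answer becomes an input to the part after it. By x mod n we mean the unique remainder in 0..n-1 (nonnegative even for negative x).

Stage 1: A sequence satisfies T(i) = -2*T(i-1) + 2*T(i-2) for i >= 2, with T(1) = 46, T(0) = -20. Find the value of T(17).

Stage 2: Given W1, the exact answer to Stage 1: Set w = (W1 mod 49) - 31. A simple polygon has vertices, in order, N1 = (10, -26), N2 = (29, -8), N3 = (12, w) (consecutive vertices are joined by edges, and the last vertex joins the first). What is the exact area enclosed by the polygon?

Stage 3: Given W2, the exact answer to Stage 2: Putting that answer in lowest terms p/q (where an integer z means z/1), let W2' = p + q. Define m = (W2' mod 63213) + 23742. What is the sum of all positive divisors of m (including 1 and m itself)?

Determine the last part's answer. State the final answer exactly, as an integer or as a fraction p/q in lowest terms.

26334

Stage 1: T(2) = -2*(46) + 2*(-20) = -132; iterating: T(2)=-132, T(3)=356, T(4)=-976, T(5)=2664, T(6)=-7280, T(7)=19888, T(8)=-54336, T(9)=148448, T(10)=-405568, T(11)=1108032, T(12)=-3027200, T(13)=8270464, T(14)=-22595328, T(15)=61731584, T(16)=-168653824, T(17)=460770816; answer 460770816
Stage 2: W1 = 460770816; w = -29; cross terms: (10*-8 - 29*-26)=674, (29*-29 - 12*-8)=-745, (12*-26 - 10*-29)=-22; twice the area = |-93| = 93; area = 93/2; answer 93/2
Stage 3: W2 = 93/2; threaded value p + q = 95; m = 23837; 23837 = 11^2 * 197; sigma = (1 + 11 + 121) * (1 + 197) = 133 * 198 = 26334; answer 26334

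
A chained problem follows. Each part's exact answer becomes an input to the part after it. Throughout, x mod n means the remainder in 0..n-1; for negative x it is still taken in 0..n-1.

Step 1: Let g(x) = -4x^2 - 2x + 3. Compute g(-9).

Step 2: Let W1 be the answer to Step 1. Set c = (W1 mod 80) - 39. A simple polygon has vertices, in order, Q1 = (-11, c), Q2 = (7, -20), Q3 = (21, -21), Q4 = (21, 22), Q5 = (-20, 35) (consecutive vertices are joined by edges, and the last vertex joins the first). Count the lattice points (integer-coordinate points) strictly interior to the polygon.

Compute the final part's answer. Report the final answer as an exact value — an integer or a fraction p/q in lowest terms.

Step 1: -4*(-9)^2 - 2*(-9)^1 + 3 = (-324) + (18) + (3) = -303; answer -303
Step 2: W1 = -303; c = -22; cross terms: (-11*-20 - 7*-22)=374, (7*-21 - 21*-20)=273, (21*22 - 21*-21)=903, (21*35 - -20*22)=1175, (-20*-22 - -11*35)=825; twice the area = |3550| = 3550; area = 1775; boundary points = 2 + 1 + 43 + 1 + 3 = 50; strictly interior points = area - boundary/2 + 1 = 1751; answer 1751

1751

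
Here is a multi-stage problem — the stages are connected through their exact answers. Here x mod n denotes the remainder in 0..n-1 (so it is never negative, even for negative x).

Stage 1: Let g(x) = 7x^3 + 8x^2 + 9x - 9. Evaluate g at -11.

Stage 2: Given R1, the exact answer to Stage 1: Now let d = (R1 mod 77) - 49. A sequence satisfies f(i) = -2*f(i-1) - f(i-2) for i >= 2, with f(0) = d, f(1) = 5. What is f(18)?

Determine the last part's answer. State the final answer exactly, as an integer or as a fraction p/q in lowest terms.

Stage 1: 7*(-11)^3 + 8*(-11)^2 + 9*(-11)^1 - 9 = (-9317) + (968) + (-99) + (-9) = -8457; answer -8457
Stage 2: R1 = -8457; d = -36; f(2) = -2*(5) - 1*(-36) = 26; iterating: f(2)=26, f(3)=-57, f(4)=88, f(5)=-119, f(6)=150, f(7)=-181, f(8)=212, f(9)=-243, f(10)=274, f(11)=-305, f(12)=336, f(13)=-367, f(14)=398, f(15)=-429, f(16)=460, f(17)=-491, f(18)=522; answer 522

522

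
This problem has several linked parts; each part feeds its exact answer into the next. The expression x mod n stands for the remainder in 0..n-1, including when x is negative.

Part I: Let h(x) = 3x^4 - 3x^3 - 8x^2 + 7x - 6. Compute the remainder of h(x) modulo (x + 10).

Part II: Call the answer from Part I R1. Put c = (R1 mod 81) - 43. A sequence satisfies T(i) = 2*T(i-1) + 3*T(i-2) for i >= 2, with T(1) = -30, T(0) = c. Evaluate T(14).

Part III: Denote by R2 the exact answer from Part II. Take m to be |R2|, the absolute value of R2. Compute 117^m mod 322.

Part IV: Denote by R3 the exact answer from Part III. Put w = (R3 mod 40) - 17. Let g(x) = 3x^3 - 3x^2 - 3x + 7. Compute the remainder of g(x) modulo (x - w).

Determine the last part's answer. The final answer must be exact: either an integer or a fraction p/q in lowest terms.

13

Part I: remainder = value at the root: 3*(-10)^4 - 3*(-10)^3 - 8*(-10)^2 + 7*(-10)^1 - 6 = (30000) + (3000) + (-800) + (-70) + (-6) = 32124; answer 32124
Part II: R1 = 32124; c = 5; T(2) = 2*(-30) + 3*(5) = -45; iterating: T(2)=-45, T(3)=-180, T(4)=-495, T(5)=-1530, T(6)=-4545, T(7)=-13680, T(8)=-40995, T(9)=-123030, T(10)=-369045, T(11)=-1107180, T(12)=-3321495, T(13)=-9964530, T(14)=-29893545; answer -29893545
Part III: R2 = -29893545; m = 29893545; squarings mod 322: 117^1=117, 117^2=165, 117^4=177, 117^8=95, 117^16=9, 117^32=81, 117^64=121, 117^128=151, 117^256=261, 117^512=179, 117^1024=163, 117^2048=165, 117^4096=177, 117^8192=95, 117^16384=9, 117^32768=81, 117^65536=121, 117^131072=151, 117^262144=261, 117^524288=179, 117^1048576=163, 117^2097152=165, 117^4194304=177, 117^8388608=95, 117^16777216=9; 117^29893545 = 117^1 * 117^8 * 117^32 * 117^128 * 117^256 * 117^512 * 117^8192 * 117^524288 * 117^4194304 * 117^8388608 * 117^16777216 = 139 (mod 322); answer 139
Part IV: R3 = 139; w = 2; remainder = value at the root: 3*(2)^3 - 3*(2)^2 - 3*(2)^1 + 7 = (24) + (-12) + (-6) + (7) = 13; answer 13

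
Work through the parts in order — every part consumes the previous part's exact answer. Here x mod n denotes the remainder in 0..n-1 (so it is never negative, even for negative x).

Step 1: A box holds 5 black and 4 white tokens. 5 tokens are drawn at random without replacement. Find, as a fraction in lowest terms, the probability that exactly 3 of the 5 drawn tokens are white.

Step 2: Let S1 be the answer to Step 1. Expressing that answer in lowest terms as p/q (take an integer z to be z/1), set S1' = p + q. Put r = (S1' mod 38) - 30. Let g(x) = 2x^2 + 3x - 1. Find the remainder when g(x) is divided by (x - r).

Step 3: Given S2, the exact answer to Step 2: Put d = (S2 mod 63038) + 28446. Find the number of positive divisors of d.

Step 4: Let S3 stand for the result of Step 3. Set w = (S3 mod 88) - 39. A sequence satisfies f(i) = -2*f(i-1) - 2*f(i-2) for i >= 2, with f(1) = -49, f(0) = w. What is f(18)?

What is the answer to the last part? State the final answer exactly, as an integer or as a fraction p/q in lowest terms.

43008

Step 1: total draws C(9,5) = 126; favorable C(4,3)*C(5,2) = 40; P = 20/63; answer 20/63
Step 2: S1 = 20/63; threaded value p + q = 83; r = -23; remainder = value at the root: 2*(-23)^2 + 3*(-23)^1 - 1 = (1058) + (-69) + (-1) = 988; answer 988
Step 3: S2 = 988; d = 29434; 29434 = 2 * 14717; number of divisors = (1+1) * (1+1) = 4; answer 4
Step 4: S3 = 4; w = -35; f(2) = -2*(-49) - 2*(-35) = 168; iterating: f(2)=168, f(3)=-238, f(4)=140, f(5)=196, f(6)=-672, f(7)=952, f(8)=-560, f(9)=-784, f(10)=2688, f(11)=-3808, f(12)=2240, f(13)=3136, f(14)=-10752, f(15)=15232, f(16)=-8960, f(17)=-12544, f(18)=43008; answer 43008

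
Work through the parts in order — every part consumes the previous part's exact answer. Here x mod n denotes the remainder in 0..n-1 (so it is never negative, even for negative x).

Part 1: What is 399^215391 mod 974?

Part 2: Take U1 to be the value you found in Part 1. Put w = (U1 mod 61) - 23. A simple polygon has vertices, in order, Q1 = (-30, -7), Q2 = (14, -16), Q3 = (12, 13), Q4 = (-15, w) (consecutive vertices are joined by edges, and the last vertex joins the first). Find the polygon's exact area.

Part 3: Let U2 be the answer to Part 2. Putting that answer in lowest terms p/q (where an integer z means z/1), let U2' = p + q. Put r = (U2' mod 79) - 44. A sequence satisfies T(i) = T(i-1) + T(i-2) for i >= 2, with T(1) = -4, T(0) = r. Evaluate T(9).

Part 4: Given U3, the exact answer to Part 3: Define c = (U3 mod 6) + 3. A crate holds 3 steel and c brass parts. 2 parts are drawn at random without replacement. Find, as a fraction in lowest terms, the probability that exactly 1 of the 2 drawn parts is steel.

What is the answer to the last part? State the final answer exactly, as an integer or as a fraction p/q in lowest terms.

24/55

Part 1: squarings mod 974: 399^1=399, 399^2=439, 399^4=843, 399^8=603, 399^16=307, 399^32=745, 399^64=819, 399^128=649, 399^256=433, 399^512=481, 399^1024=523, 399^2048=809, 399^4096=927, 399^8192=261, 399^16384=915, 399^32768=559, 399^65536=801, 399^131072=709; 399^215391 = 399^1 * 399^2 * 399^4 * 399^8 * 399^16 * 399^64 * 399^256 * 399^2048 * 399^16384 * 399^65536 * 399^131072 = 665 (mod 974); answer 665
Part 2: U1 = 665; w = 32; cross terms: (-30*-16 - 14*-7)=578, (14*13 - 12*-16)=374, (12*32 - -15*13)=579, (-15*-7 - -30*32)=1065; twice the area = |2596| = 2596; area = 1298; answer 1298
Part 3: U2 = 1298; threaded value p + q = 1299; r = -9; T(2) = 1*(-4) + 1*(-9) = -13; iterating: T(2)=-13, T(3)=-17, T(4)=-30, T(5)=-47, T(6)=-77, T(7)=-124, T(8)=-201, T(9)=-325; answer -325
Part 4: U3 = -325; c = 8; total draws C(11,2) = 55; favorable C(3,1)*C(8,1) = 24; P = 24/55; answer 24/55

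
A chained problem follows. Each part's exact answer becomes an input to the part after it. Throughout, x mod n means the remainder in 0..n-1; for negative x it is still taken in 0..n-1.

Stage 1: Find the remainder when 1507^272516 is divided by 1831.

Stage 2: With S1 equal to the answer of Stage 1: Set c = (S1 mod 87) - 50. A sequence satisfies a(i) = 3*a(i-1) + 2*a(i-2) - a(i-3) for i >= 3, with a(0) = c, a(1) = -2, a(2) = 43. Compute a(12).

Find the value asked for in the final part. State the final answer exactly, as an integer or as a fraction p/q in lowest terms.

7834039

Stage 1: squarings mod 1831: 1507^1=1507, 1507^2=609, 1507^4=1019, 1507^8=184, 1507^16=898, 1507^32=764, 1507^64=1438, 1507^128=645, 1507^256=388, 1507^512=402, 1507^1024=476, 1507^2048=1363, 1507^4096=1135, 1507^8192=1032, 1507^16384=1213, 1507^32768=1076, 1507^65536=584, 1507^131072=490, 1507^262144=239; 1507^272516 = 1507^4 * 1507^128 * 1507^2048 * 1507^8192 * 1507^262144 = 83 (mod 1831); answer 83
Stage 2: S1 = 83; c = 33; a(3) = 3*(43) + 2*(-2) - 1*(33) = 92; iterating: a(3)=92, a(4)=364, a(5)=1233, a(6)=4335, a(7)=15107, a(8)=52758, a(9)=184153, a(10)=642868, a(11)=2244152, a(12)=7834039; answer 7834039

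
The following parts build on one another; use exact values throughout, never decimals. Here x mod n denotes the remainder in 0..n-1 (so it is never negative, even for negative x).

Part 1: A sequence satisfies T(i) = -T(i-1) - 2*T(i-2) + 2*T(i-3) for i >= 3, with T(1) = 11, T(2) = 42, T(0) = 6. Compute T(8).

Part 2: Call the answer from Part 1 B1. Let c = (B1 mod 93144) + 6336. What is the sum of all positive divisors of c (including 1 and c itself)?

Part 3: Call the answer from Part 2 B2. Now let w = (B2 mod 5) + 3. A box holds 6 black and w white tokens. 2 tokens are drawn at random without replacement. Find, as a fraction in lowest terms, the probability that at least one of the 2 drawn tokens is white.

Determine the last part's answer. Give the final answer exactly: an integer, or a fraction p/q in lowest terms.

8/11

Part 1: T(3) = -1*(42) - 2*(11) + 2*(6) = -52; iterating: T(3)=-52, T(4)=-10, T(5)=198, T(6)=-282, T(7)=-134, T(8)=1094; answer 1094
Part 2: B1 = 1094; c = 7430; 7430 = 2 * 5 * 743; sigma = (1 + 2) * (1 + 5) * (1 + 743) = 3 * 6 * 744 = 13392; answer 13392
Part 3: B2 = 13392; w = 5; total draws C(11,2) = 55; complement C(6,2) = 15; favorable 55 - 15 = 40; P = 8/11; answer 8/11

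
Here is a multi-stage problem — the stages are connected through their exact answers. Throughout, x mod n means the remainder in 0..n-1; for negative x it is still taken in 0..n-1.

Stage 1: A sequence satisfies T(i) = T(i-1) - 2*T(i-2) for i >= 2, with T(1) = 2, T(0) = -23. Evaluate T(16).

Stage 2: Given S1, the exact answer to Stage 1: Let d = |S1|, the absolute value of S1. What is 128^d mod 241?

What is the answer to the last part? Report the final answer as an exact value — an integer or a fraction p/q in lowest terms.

226

Stage 1: T(2) = 1*(2) - 2*(-23) = 48; iterating: T(2)=48, T(3)=44, T(4)=-52, T(5)=-140, T(6)=-36, T(7)=244, T(8)=316, T(9)=-172, T(10)=-804, T(11)=-460, T(12)=1148, T(13)=2068, T(14)=-228, T(15)=-4364, T(16)=-3908; answer -3908
Stage 2: S1 = -3908; d = 3908; squarings mod 241: 128^1=128, 128^2=237, 128^4=16, 128^8=15, 128^16=225, 128^32=15, 128^64=225, 128^128=15, 128^256=225, 128^512=15, 128^1024=225, 128^2048=15; 128^3908 = 128^4 * 128^64 * 128^256 * 128^512 * 128^1024 * 128^2048 = 226 (mod 241); answer 226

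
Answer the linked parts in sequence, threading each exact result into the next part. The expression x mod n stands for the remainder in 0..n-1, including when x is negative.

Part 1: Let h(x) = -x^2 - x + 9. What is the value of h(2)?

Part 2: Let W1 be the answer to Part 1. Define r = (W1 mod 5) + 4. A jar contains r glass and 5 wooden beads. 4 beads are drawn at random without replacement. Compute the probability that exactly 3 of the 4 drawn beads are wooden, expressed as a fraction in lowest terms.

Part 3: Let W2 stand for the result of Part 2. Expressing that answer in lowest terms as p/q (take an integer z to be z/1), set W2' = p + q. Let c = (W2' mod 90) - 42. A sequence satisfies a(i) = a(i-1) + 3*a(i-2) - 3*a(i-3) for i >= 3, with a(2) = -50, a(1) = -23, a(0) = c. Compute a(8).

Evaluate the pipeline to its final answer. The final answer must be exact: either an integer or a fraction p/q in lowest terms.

-1259

Part 1: -1*(2)^2 - 1*(2)^1 + 9 = (-4) + (-2) + (9) = 3; answer 3
Part 2: W1 = 3; r = 7; total draws C(12,4) = 495; favorable C(5,3)*C(7,1) = 70; P = 14/99; answer 14/99
Part 3: W2 = 14/99; threaded value p + q = 113; c = -19; a(3) = 1*(-50) + 3*(-23) - 3*(-19) = -62; iterating: a(3)=-62, a(4)=-143, a(5)=-179, a(6)=-422, a(7)=-530, a(8)=-1259; answer -1259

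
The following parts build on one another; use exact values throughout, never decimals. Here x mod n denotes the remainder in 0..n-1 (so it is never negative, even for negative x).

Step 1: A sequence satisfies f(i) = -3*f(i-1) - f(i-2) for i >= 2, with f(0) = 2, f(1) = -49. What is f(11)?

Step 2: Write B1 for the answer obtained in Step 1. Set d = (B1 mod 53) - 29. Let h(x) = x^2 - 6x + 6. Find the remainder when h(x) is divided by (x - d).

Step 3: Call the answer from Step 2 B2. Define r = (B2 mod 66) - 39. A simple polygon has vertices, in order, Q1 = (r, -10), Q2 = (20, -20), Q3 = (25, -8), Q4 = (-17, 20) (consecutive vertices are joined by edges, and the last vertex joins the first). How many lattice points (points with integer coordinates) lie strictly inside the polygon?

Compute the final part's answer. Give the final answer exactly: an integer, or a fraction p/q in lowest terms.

747

Step 1: f(2) = -3*(-49) - 1*(2) = 145; iterating: f(2)=145, f(3)=-386, f(4)=1013, f(5)=-2653, f(6)=6946, f(7)=-18185, f(8)=47609, f(9)=-124642, f(10)=326317, f(11)=-854309; answer -854309
Step 2: B1 = -854309; d = 22; remainder = value at the root: 1*(22)^2 - 6*(22)^1 + 6 = (484) + (-132) + (6) = 358; answer 358
Step 3: B2 = 358; r = -11; cross terms: (-11*-20 - 20*-10)=420, (20*-8 - 25*-20)=340, (25*20 - -17*-8)=364, (-17*-10 - -11*20)=390; twice the area = |1514| = 1514; area = 757; boundary points = 1 + 1 + 14 + 6 = 22; strictly interior points = area - boundary/2 + 1 = 747; answer 747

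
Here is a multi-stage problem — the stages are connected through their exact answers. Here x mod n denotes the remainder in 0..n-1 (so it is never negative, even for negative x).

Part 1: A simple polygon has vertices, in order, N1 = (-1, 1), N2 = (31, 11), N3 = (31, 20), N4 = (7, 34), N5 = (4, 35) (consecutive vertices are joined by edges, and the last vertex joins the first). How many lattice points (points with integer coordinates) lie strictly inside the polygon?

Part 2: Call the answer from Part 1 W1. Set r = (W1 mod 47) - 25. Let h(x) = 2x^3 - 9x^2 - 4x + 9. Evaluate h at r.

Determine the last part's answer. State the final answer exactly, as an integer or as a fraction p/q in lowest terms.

226

Part 1: cross terms: (-1*11 - 31*1)=-42, (31*20 - 31*11)=279, (31*34 - 7*20)=914, (7*35 - 4*34)=109, (4*1 - -1*35)=39; twice the area = |1299| = 1299; area = 1299/2; boundary points = 2 + 9 + 2 + 1 + 1 = 15; strictly interior points = area - boundary/2 + 1 = 643; answer 643
Part 2: W1 = 643; r = 7; 2*(7)^3 - 9*(7)^2 - 4*(7)^1 + 9 = (686) + (-441) + (-28) + (9) = 226; answer 226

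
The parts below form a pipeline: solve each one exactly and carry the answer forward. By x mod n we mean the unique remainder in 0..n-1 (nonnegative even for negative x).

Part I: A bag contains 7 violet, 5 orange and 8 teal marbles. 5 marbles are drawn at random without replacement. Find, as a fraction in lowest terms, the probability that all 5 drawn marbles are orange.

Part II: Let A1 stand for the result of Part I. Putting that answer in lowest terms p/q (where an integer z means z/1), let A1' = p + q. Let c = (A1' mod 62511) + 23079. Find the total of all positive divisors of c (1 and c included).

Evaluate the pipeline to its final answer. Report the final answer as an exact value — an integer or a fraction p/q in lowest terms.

90720

Part I: total draws C(20,5) = 15504; favorable C(5,5) = 1; P = 1/15504; answer 1/15504
Part II: A1 = 1/15504; threaded value p + q = 15505; c = 38584; 38584 = 2^3 * 7 * 13 * 53; sigma = (1 + 2 + 4 + 8) * (1 + 7) * (1 + 13) * (1 + 53) = 15 * 8 * 14 * 54 = 90720; answer 90720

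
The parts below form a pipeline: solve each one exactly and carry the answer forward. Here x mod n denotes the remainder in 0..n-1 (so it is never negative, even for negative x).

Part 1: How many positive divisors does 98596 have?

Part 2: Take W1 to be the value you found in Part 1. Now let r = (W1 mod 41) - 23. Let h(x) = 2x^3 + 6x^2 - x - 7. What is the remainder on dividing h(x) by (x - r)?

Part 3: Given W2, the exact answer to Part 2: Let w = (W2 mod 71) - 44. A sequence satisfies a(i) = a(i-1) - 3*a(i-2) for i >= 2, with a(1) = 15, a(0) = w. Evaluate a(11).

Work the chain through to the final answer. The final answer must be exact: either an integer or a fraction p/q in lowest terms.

5469

Part 1: 98596 = 2^2 * 157^2; number of divisors = (2+1) * (2+1) = 9; answer 9
Part 2: W1 = 9; r = -14; remainder = value at the root: 2*(-14)^3 + 6*(-14)^2 - 1*(-14)^1 - 7 = (-5488) + (1176) + (14) + (-7) = -4305; answer -4305
Part 3: W2 = -4305; w = -18; a(2) = 1*(15) - 3*(-18) = 69; iterating: a(2)=69, a(3)=24, a(4)=-183, a(5)=-255, a(6)=294, a(7)=1059, a(8)=177, a(9)=-3000, a(10)=-3531, a(11)=5469; answer 5469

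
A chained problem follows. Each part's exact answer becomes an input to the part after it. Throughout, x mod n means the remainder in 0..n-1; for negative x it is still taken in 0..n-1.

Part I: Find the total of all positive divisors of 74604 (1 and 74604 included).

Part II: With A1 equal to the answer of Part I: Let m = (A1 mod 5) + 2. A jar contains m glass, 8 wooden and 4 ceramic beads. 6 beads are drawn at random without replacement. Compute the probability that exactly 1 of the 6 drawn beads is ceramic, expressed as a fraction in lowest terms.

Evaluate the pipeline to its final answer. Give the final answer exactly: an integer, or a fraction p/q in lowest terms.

Part I: 74604 = 2^2 * 3 * 6217; sigma = (1 + 2 + 4) * (1 + 3) * (1 + 6217) = 7 * 4 * 6218 = 174104; answer 174104
Part II: A1 = 174104; m = 6; total draws C(18,6) = 18564; favorable C(4,1)*C(14,5) = 8008; P = 22/51; answer 22/51

22/51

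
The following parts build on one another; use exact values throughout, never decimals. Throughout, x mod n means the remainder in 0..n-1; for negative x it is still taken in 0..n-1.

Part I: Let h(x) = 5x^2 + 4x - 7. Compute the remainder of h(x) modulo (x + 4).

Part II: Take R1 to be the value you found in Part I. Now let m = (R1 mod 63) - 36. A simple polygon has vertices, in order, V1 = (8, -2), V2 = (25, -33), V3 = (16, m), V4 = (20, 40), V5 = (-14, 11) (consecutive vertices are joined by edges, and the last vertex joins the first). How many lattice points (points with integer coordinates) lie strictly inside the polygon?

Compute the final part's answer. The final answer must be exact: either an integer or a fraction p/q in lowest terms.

884

Part I: remainder = value at the root: 5*(-4)^2 + 4*(-4)^1 - 7 = (80) + (-16) + (-7) = 57; answer 57
Part II: R1 = 57; m = 21; cross terms: (8*-33 - 25*-2)=-214, (25*21 - 16*-33)=1053, (16*40 - 20*21)=220, (20*11 - -14*40)=780, (-14*-2 - 8*11)=-60; twice the area = |1779| = 1779; area = 1779/2; boundary points = 1 + 9 + 1 + 1 + 1 = 13; strictly interior points = area - boundary/2 + 1 = 884; answer 884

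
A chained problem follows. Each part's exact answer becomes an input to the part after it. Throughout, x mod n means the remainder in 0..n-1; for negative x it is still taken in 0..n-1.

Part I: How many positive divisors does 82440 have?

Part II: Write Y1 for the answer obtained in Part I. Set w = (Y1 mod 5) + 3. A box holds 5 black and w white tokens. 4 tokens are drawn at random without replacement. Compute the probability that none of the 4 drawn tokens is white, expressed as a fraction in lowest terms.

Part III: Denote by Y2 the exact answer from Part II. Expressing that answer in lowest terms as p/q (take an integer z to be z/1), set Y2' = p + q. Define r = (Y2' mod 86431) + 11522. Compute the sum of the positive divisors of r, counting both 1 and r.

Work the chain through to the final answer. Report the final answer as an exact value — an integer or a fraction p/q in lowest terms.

15456

Part I: 82440 = 2^3 * 3^2 * 5 * 229; number of divisors = (3+1) * (2+1) * (1+1) * (1+1) = 48; answer 48
Part II: Y1 = 48; w = 6; total draws C(11,4) = 330; favorable C(5,4) = 5; P = 1/66; answer 1/66
Part III: Y2 = 1/66; threaded value p + q = 67; r = 11589; 11589 = 3 * 3863; sigma = (1 + 3) * (1 + 3863) = 4 * 3864 = 15456; answer 15456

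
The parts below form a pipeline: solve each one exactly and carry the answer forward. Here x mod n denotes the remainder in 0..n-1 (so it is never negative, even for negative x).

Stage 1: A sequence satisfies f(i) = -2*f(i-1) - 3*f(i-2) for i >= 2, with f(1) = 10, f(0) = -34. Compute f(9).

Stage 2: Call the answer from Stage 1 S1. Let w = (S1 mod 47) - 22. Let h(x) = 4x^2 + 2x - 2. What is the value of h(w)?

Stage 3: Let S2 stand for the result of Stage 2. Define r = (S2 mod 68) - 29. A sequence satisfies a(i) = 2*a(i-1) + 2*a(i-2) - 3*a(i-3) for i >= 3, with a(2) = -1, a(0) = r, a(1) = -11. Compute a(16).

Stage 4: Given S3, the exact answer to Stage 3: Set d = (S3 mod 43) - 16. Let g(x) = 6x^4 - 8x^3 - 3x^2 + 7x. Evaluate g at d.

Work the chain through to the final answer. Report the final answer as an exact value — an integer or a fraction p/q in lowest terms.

Stage 1: f(2) = -2*(10) - 3*(-34) = 82; iterating: f(2)=82, f(3)=-194, f(4)=142, f(5)=298, f(6)=-1022, f(7)=1150, f(8)=766, f(9)=-4982; answer -4982
Stage 2: S1 = -4982; w = -22; 4*(-22)^2 + 2*(-22)^1 - 2 = (1936) + (-44) + (-2) = 1890; answer 1890
Stage 3: S2 = 1890; r = 25; a(3) = 2*(-1) + 2*(-11) - 3*(25) = -99; iterating: a(3)=-99, a(4)=-167, a(5)=-529, a(6)=-1095, a(7)=-2747, a(8)=-6097, a(9)=-14403, a(10)=-32759, a(11)=-76033, a(12)=-174375, a(13)=-402539, a(14)=-925729, a(15)=-2133411, a(16)=-4910663; answer -4910663
Stage 4: S3 = -4910663; d = 7; 6*(7)^4 - 8*(7)^3 - 3*(7)^2 + 7*(7)^1 = (14406) + (-2744) + (-147) + (49) = 11564; answer 11564

11564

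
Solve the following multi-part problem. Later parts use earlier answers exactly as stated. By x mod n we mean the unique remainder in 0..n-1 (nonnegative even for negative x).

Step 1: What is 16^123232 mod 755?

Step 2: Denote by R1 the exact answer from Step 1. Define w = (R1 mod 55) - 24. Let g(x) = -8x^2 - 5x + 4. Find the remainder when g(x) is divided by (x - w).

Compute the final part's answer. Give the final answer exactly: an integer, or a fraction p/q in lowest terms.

-5963

Step 1: squarings mod 755: 16^1=16, 16^2=256, 16^4=606, 16^8=306, 16^16=16, 16^32=256, 16^64=606, 16^128=306, 16^256=16, 16^512=256, 16^1024=606, 16^2048=306, 16^4096=16, 16^8192=256, 16^16384=606, 16^32768=306, 16^65536=16; 16^123232 = 16^32 * 16^64 * 16^256 * 16^8192 * 16^16384 * 16^32768 * 16^65536 = 491 (mod 755); answer 491
Step 2: R1 = 491; w = 27; remainder = value at the root: -8*(27)^2 - 5*(27)^1 + 4 = (-5832) + (-135) + (4) = -5963; answer -5963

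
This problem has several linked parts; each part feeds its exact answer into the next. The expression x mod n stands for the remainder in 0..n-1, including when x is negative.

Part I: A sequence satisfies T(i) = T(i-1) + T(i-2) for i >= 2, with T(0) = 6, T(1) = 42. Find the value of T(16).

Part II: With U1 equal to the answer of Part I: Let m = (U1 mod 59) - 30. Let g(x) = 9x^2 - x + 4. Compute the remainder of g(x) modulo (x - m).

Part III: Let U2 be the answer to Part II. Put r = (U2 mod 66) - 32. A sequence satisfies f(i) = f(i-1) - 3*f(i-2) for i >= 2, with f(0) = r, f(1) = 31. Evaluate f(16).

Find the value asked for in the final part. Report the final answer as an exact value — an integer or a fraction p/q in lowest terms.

Part I: T(2) = 1*(42) + 1*(6) = 48; iterating: T(2)=48, T(3)=90, T(4)=138, T(5)=228, T(6)=366, T(7)=594, T(8)=960, T(9)=1554, T(10)=2514, T(11)=4068, T(12)=6582, T(13)=10650, T(14)=17232, T(15)=27882, T(16)=45114; answer 45114
Part II: U1 = 45114; m = 8; remainder = value at the root: 9*(8)^2 - 1*(8)^1 + 4 = (576) + (-8) + (4) = 572; answer 572
Part III: U2 = 572; r = 12; f(2) = 1*(31) - 3*(12) = -5; iterating: f(2)=-5, f(3)=-98, f(4)=-83, f(5)=211, f(6)=460, f(7)=-173, f(8)=-1553, f(9)=-1034, f(10)=3625, f(11)=6727, f(12)=-4148, f(13)=-24329, f(14)=-11885, f(15)=61102, f(16)=96757; answer 96757

96757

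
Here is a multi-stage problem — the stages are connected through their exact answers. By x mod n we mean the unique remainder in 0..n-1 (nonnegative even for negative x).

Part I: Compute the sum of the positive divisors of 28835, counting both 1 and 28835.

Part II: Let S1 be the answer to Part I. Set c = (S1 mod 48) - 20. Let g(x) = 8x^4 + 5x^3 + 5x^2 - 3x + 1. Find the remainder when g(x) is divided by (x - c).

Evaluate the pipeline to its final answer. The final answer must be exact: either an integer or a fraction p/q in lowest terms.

Part I: 28835 = 5 * 73 * 79; sigma = (1 + 5) * (1 + 73) * (1 + 79) = 6 * 74 * 80 = 35520; answer 35520
Part II: S1 = 35520; c = -20; remainder = value at the root: 8*(-20)^4 + 5*(-20)^3 + 5*(-20)^2 - 3*(-20)^1 + 1 = (1280000) + (-40000) + (2000) + (60) + (1) = 1242061; answer 1242061

1242061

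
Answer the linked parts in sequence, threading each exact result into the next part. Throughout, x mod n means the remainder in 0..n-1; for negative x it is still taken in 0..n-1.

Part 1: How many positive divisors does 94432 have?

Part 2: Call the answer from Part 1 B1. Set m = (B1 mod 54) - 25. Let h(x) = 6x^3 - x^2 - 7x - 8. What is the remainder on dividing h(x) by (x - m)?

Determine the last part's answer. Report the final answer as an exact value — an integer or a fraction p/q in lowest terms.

Part 1: 94432 = 2^5 * 13 * 227; number of divisors = (5+1) * (1+1) * (1+1) = 24; answer 24
Part 2: B1 = 24; m = -1; remainder = value at the root: 6*(-1)^3 - 1*(-1)^2 - 7*(-1)^1 - 8 = (-6) + (-1) + (7) + (-8) = -8; answer -8

-8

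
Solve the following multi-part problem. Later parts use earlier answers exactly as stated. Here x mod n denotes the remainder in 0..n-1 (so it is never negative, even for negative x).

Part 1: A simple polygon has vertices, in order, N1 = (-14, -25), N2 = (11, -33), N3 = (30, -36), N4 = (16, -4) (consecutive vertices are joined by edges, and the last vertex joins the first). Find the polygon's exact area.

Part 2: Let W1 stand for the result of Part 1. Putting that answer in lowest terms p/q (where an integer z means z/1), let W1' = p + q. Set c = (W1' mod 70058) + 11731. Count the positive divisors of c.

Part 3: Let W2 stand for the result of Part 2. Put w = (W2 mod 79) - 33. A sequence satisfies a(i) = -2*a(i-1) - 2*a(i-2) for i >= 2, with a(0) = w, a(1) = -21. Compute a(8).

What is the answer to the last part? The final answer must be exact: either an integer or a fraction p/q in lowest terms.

Part 1: cross terms: (-14*-33 - 11*-25)=737, (11*-36 - 30*-33)=594, (30*-4 - 16*-36)=456, (16*-25 - -14*-4)=-456; twice the area = |1331| = 1331; area = 1331/2; answer 1331/2
Part 2: W1 = 1331/2; threaded value p + q = 1333; c = 13064; 13064 = 2^3 * 23 * 71; number of divisors = (3+1) * (1+1) * (1+1) = 16; answer 16
Part 3: W2 = 16; w = -17; a(2) = -2*(-21) - 2*(-17) = 76; iterating: a(2)=76, a(3)=-110, a(4)=68, a(5)=84, a(6)=-304, a(7)=440, a(8)=-272; answer -272

-272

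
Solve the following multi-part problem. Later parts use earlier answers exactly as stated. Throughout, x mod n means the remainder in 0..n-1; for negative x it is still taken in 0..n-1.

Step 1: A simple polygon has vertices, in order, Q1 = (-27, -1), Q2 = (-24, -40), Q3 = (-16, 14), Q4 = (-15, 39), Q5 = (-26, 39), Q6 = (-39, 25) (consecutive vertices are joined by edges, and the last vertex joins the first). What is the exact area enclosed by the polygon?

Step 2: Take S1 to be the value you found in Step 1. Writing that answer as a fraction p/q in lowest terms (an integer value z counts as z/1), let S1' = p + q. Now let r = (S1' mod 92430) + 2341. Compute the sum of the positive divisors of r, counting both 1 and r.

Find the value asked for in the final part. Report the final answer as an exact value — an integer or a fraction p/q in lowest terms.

Step 1: cross terms: (-27*-40 - -24*-1)=1056, (-24*14 - -16*-40)=-976, (-16*39 - -15*14)=-414, (-15*39 - -26*39)=429, (-26*25 - -39*39)=871, (-39*-1 - -27*25)=714; twice the area = |1680| = 1680; area = 840; answer 840
Step 2: S1 = 840; threaded value p + q = 841; r = 3182; 3182 = 2 * 37 * 43; sigma = (1 + 2) * (1 + 37) * (1 + 43) = 3 * 38 * 44 = 5016; answer 5016

5016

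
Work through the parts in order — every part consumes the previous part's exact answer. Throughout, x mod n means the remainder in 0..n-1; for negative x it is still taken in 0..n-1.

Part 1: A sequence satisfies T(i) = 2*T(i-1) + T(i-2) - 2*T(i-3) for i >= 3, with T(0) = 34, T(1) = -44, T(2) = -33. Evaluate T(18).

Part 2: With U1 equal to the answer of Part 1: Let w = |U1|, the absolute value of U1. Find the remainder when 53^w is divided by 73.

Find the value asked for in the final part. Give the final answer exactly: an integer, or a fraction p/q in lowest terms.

Part 1: T(3) = 2*(-33) + 1*(-44) - 2*(34) = -178; iterating: T(3)=-178, T(4)=-301, T(5)=-714, T(6)=-1373, T(7)=-2858, T(8)=-5661, T(9)=-11434, T(10)=-22813, T(11)=-45738, T(12)=-91421, T(13)=-182954, T(14)=-365853, T(15)=-731818, T(16)=-1463581, T(17)=-2927274, T(18)=-5854493; answer -5854493
Part 2: U1 = -5854493; w = 5854493; squarings mod 73: 53^1=53, 53^2=35, 53^4=57, 53^8=37, 53^16=55, 53^32=32, 53^64=2, 53^128=4, 53^256=16, 53^512=37, 53^1024=55, 53^2048=32, 53^4096=2, 53^8192=4, 53^16384=16, 53^32768=37, 53^65536=55, 53^131072=32, 53^262144=2, 53^524288=4, 53^1048576=16, 53^2097152=37, 53^4194304=55; 53^5854493 = 53^1 * 53^4 * 53^8 * 53^16 * 53^256 * 53^1024 * 53^4096 * 53^16384 * 53^65536 * 53^524288 * 53^1048576 * 53^4194304 = 40 (mod 73); answer 40

40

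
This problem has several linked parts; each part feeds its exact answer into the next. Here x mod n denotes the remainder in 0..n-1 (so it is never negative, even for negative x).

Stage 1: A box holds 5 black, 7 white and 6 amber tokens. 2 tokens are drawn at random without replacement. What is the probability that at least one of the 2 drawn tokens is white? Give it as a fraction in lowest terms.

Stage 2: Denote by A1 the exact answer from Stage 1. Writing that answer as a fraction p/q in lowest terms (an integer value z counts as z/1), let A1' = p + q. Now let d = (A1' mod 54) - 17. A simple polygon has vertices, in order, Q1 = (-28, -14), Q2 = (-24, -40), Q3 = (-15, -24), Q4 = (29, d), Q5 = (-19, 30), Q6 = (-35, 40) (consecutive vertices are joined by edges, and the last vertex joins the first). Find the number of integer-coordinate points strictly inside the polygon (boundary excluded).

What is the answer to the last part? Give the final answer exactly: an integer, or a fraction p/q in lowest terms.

2140

Stage 1: total draws C(18,2) = 153; complement C(11,2) = 55; favorable 153 - 55 = 98; P = 98/153; answer 98/153
Stage 2: A1 = 98/153; threaded value p + q = 251; d = 18; cross terms: (-28*-40 - -24*-14)=784, (-24*-24 - -15*-40)=-24, (-15*18 - 29*-24)=426, (29*30 - -19*18)=1212, (-19*40 - -35*30)=290, (-35*-14 - -28*40)=1610; twice the area = |4298| = 4298; area = 2149; boundary points = 2 + 1 + 2 + 12 + 2 + 1 = 20; strictly interior points = area - boundary/2 + 1 = 2140; answer 2140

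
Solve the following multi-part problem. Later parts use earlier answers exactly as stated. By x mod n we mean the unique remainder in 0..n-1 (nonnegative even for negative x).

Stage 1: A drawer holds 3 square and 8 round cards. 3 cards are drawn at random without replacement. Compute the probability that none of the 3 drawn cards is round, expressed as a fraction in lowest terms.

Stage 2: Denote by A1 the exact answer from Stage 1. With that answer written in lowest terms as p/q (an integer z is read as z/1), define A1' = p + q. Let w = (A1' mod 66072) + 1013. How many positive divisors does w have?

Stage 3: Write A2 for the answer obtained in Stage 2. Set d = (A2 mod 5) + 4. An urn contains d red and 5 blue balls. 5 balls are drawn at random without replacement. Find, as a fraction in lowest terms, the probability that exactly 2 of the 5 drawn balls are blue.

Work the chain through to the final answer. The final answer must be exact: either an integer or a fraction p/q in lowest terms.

Stage 1: total draws C(11,3) = 165; favorable C(3,3) = 1; P = 1/165; answer 1/165
Stage 2: A1 = 1/165; threaded value p + q = 166; w = 1179; 1179 = 3^2 * 131; number of divisors = (2+1) * (1+1) = 6; answer 6
Stage 3: A2 = 6; d = 5; total draws C(10,5) = 252; favorable C(5,2)*C(5,3) = 100; P = 25/63; answer 25/63

25/63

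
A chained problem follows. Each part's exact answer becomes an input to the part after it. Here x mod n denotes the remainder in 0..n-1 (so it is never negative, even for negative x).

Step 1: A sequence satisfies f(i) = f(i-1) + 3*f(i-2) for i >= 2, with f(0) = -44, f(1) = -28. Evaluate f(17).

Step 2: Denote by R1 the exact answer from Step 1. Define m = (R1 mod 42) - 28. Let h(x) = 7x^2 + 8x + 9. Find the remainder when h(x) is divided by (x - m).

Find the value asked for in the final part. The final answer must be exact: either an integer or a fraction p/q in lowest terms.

Step 1: f(2) = 1*(-28) + 3*(-44) = -160; iterating: f(2)=-160, f(3)=-244, f(4)=-724, f(5)=-1456, f(6)=-3628, f(7)=-7996, f(8)=-18880, f(9)=-42868, f(10)=-99508, f(11)=-228112, f(12)=-526636, f(13)=-1210972, f(14)=-2790880, f(15)=-6423796, f(16)=-14796436, f(17)=-34067824; answer -34067824
Step 2: R1 = -34067824; m = -14; remainder = value at the root: 7*(-14)^2 + 8*(-14)^1 + 9 = (1372) + (-112) + (9) = 1269; answer 1269

1269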